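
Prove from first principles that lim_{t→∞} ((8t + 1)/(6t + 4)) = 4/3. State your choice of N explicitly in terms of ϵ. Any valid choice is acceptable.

N = (13/18)/ϵ

Fix ϵ > 0. We seek N > 0 such that t > N implies |(8t + 1)/(6t + 4) − (4/3)| < ϵ.
(8t + 1)/(6t + 4) − (4/3) = (6(8t + 1) − 8(6t + 4)) / (6(6t + 4)) = -26/(6(6t + 4)).
For t > 0 we have 6t + 4 > 6t, so |(8t + 1)/(6t + 4) − (4/3)| = 26/(6(6t + 4)) < 26/(6·6t) = (13/18)/t.
Thus |(8t + 1)/(6t + 4) − (4/3)| < ϵ whenever t > (13/18)/ϵ.
Take N = (13/18)/ϵ. If t > N then |(8t + 1)/(6t + 4) − (4/3)| < (13/18)/t < ϵ.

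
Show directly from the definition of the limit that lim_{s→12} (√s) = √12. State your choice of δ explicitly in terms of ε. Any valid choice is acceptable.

Let ε > 0. We want δ > 0 such that 0 < |s − 12| < δ implies |√s − √12| < ε.
Multiplying by the conjugate, |√s − √12| = |s − 12|/(√s + √12).
Restrict δ ≤ 12 so that |s − 12| < 12 forces s > 0, and then √s + √12 > √12.
Hence |√s − √12| < |s − 12|/√12, which is < ε once |s − 12| < √12·ε.
Take δ = min(12, √12·ε). If 0 < |s − 12| < δ then s > 0 and |√s − √12| < |s − 12|/√12 < ε.

δ = min(12, √12·ε)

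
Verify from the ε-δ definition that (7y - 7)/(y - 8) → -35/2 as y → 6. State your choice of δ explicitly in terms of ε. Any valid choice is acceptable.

Fix ε > 0. We want δ > 0 with 0 < |y − 6| < δ ⇒ |(7y - 7)/(y - 8) + 35/2| < ε.
Combining over a common denominator, (7y - 7)/(y - 8) + 35/2 = [(7y - 7)·(-2) − 35·(y - 8)] / [(-2)·(y - 8)] = -49(y − 6) / ((-2)(y - 8)).
So |(7y - 7)/(y - 8) + 35/2| = 49|y − 6| / (2·|y − 8|).
Require δ ≤ 1, so |y − 8| ≥ |-2| − |y − 6| > 2 − 1 = 1.
Hence |(7y - 7)/(y - 8) + 35/2| < 49|y − 6|/(2·1) = (49/2)|y − 6|, which is < ε once |y − 6| < (2/49)ε.
Take δ = min(1, (2/49)ε). Then 0 < |y − 6| < δ forces both bounds, so |(7y - 7)/(y - 8) + 35/2| < ε.

δ = min(1, (2/49)ε)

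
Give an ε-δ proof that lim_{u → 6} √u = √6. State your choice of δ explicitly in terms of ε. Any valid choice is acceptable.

δ = min(6, √6·ε)

Let ε > 0. We want δ > 0 such that 0 < |u − 6| < δ implies |√u − √6| < ε.
Rationalise: √u − √6 = (u − 6)/(√u + √6), so |√u − √6| = |u − 6|/(√u + √6).
Restrict δ ≤ 6 so that |u − 6| < 6 forces u > 0, and then √u + √6 > √6.
Hence |√u − √6| < |u − 6|/√6, which is < ε once |u − 6| < √6·ε.
Take δ = min(6, √6·ε). If 0 < |u − 6| < δ then u > 0 and |√u − √6| < |u − 6|/√6 < ε.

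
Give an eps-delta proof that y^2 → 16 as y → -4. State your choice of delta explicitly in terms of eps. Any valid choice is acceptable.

delta = min(1, eps/9)

Suppose eps > 0. We seek delta > 0 with 0 < |y + 4| < delta ⇒ |y^2 − 16| < eps.
Factor: y^2 − 16 = (y + 4)(y - 4), so |y^2 − 16| = |y + 4|·|y - 4|.
Restrict delta ≤ 1. Then |y + 4| < 1 gives |y| < 5, so by the triangle inequality |y - 4| ≤ 5 + 4 = 9.
Hence |y^2 − 16| ≤ 9|y + 4|, which is < eps once |y + 4| < eps/9.
Take delta = min(1, eps/9). If 0 < |y + 4| < delta then both bounds hold and |y^2 − 16| ≤ 9|y + 4| < 9·(eps/9) = eps.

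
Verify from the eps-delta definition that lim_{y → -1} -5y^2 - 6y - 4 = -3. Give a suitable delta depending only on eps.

delta = min(1, eps/11)

Suppose eps > 0. We want delta > 0 such that 0 < |y + 1| < delta implies |(-5y^2 - 6y - 4) + 3| < eps.
(-5y^2 - 6y - 4) + 3 = -5y^2 - 6y - 1 = (y + 1)(-5y - 1).
So |(-5y^2 - 6y - 4) + 3| = |y + 1|·|-5y - 1|.
Assume first that |y + 1| < 1, so |y| < 2. Then |-5y - 1| ≤ 5·2 + 1 = 11.
Hence |(-5y^2 - 6y - 4) + 3| ≤ 11|y + 1| < eps provided |y + 1| < eps/11.
Choosing delta = min(1, eps/11) ensures both conditions, hence |(-5y^2 - 6y - 4) + 3| < eps.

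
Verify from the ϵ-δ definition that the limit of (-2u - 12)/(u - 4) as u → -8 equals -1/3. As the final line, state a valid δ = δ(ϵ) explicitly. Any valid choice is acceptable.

δ = min(6, (18/5)ϵ)

Fix ϵ > 0. We want δ > 0 with 0 < |u + 8| < δ ⇒ |(-2u - 12)/(u - 4) + 1/3| < ϵ.
Combining over a common denominator, (-2u - 12)/(u - 4) + 1/3 = [(-2u - 12)·(-12) − 4·(u - 4)] / [(-12)·(u - 4)] = 20(u + 8) / ((-12)(u - 4)).
So |(-2u - 12)/(u - 4) + 1/3| = 20|u + 8| / (12·|u − 4|).
Restrict δ ≤ 6. Then |u + 8| < 6 gives |u − 4| = |(u + 8) + (-12)| ≥ 12 − 6 = 6.
Hence |(-2u - 12)/(u - 4) + 1/3| < 20|u + 8|/(12·6) = (5/18)|u + 8|, which is < ϵ once |u + 8| < (18/5)ϵ.
Take δ = min(6, (18/5)ϵ). Then 0 < |u + 8| < δ forces both bounds, so |(-2u - 12)/(u - 4) + 1/3| < ϵ.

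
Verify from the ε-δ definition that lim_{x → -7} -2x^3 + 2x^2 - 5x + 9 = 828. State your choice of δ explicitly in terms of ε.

Let ε > 0 be given. We want δ > 0 such that 0 < |x + 7| < δ implies |(-2x^3 + 2x^2 - 5x + 9) − 828| < ε.
(-2x^3 + 2x^2 - 5x + 9) − 828 = -2x^3 + 2x^2 - 5x - 819 = (x + 7)(-2x^2 + 16x - 117).
So |(-2x^3 + 2x^2 - 5x + 9) − 828| = |x + 7|·|-2x^2 + 16x - 117|.
Assume first that |x + 7| < 1, so |x| < 8. Then |-2x^2 + 16x - 117| ≤ 2·8^2 + 16·8 + 117 = 373.
Hence |(-2x^3 + 2x^2 - 5x + 9) − 828| ≤ 373|x + 7| < ε provided |x + 7| < ε/373.
Choosing δ = min(1, ε/373) ensures both conditions, hence |(-2x^3 + 2x^2 - 5x + 9) − 828| < ε.

δ = min(1, ε/373)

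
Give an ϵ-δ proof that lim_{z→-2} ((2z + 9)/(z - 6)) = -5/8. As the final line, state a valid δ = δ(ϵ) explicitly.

δ = min(4, (32/21)ϵ)

Let ϵ > 0. We want δ > 0 with 0 < |z + 2| < δ ⇒ |(2z + 9)/(z - 6) + 5/8| < ϵ.
Combining over a common denominator, (2z + 9)/(z - 6) + 5/8 = [(2z + 9)·(-8) − 5·(z - 6)] / [(-8)·(z - 6)] = -21(z + 2) / ((-8)(z - 6)).
So |(2z + 9)/(z - 6) + 5/8| = 21|z + 2| / (8·|z − 6|).
Require δ ≤ 4, so |z − 6| ≥ |-8| − |z + 2| > 8 − 4 = 4.
Hence |(2z + 9)/(z - 6) + 5/8| < 21|z + 2|/(8·4) = (21/32)|z + 2|, which is < ϵ once |z + 2| < (32/21)ϵ.
Take δ = min(4, (32/21)ϵ). Then 0 < |z + 2| < δ forces both bounds, so |(2z + 9)/(z - 6) + 5/8| < ϵ.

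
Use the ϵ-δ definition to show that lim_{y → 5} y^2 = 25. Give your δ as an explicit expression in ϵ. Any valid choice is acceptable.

δ = min(1, ϵ/11)

Fix ϵ > 0. We seek δ > 0 with 0 < |y − 5| < δ ⇒ |y^2 − 25| < ϵ.
Factor: y^2 − 25 = (y − 5)(y + 5), so |y^2 − 25| = |y − 5|·|y + 5|.
Restrict δ ≤ 1. Then |y − 5| < 1 gives |y| < 6, so by the triangle inequality |y + 5| ≤ 6 + 5 = 11.
Hence |y^2 − 25| ≤ 11|y − 5|, which is < ϵ once |y − 5| < ϵ/11.
Take δ = min(1, ϵ/11). If 0 < |y − 5| < δ then both bounds hold and |y^2 − 25| ≤ 11|y − 5| < 11·(ϵ/11) = ϵ.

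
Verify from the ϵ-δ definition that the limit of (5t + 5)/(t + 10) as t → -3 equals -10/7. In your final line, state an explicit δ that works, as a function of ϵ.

Let ϵ > 0 be given. We want δ > 0 with 0 < |t + 3| < δ ⇒ |(5t + 5)/(t + 10) + 10/7| < ϵ.
Combining over a common denominator, (5t + 5)/(t + 10) + 10/7 = [(5t + 5)·7 − (-10)·(t + 10)] / [7·(t + 10)] = 45(t + 3) / (7(t + 10)).
So |(5t + 5)/(t + 10) + 10/7| = 45|t + 3| / (7·|t + 10|).
Restrict δ ≤ 7/2. Then |t + 3| < 7/2 gives |t + 10| = |(t + 3) + 7| ≥ 7 − 7/2 = 7/2.
Hence |(5t + 5)/(t + 10) + 10/7| < 45|t + 3|/(7·(7/2)) = (90/49)|t + 3|, which is < ϵ once |t + 3| < (49/90)ϵ.
Take δ = min(7/2, (49/90)ϵ). Then 0 < |t + 3| < δ forces both bounds, so |(5t + 5)/(t + 10) + 10/7| < ϵ.

δ = min(7/2, (49/90)ϵ)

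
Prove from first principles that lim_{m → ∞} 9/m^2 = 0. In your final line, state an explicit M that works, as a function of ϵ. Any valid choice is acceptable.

Fix ϵ > 0. For m ≥ 1, |9/m^2 − 0| = 9/m^2.
9/m^2 < ϵ ⇔ m^2 > 9/ϵ ⇔ m > (9/ϵ)^{1/2}.
Take M = (9/ϵ)^{1/2}. Then m > M implies 9/m^2 < ϵ.

M = (9/ϵ)^{1/2}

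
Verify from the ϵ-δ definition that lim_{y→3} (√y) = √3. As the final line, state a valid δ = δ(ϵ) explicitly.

Fix ϵ > 0. We want δ > 0 such that 0 < |y − 3| < δ implies |√y − √3| < ϵ.
Rationalise: √y − √3 = (y − 3)/(√y + √3), so |√y − √3| = |y − 3|/(√y + √3).
Restrict δ ≤ 3 so that |y − 3| < 3 forces y > 0, and then √y + √3 > √3.
Hence |√y − √3| < |y − 3|/√3, which is < ϵ once |y − 3| < √3·ϵ.
Take δ = min(3, √3·ϵ). If 0 < |y − 3| < δ then y > 0 and |√y − √3| < |y − 3|/√3 < ϵ.

δ = min(3, √3·ϵ)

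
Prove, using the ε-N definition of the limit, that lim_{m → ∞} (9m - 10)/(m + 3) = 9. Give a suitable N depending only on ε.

Let ε > 0 be given. For m ≥ 1, |(9m - 10)/(m + 3) − 9| = |-37|/((m + 3)) = 37/((m + 3)).
Since m + 3 ≥ m for m ≥ 1, this is ≤ 37/(m) = 37/m.
So |(9m - 10)/(m + 3) − 9| < ε whenever m > 37/ε.
Take N = 37/ε. If m > N then |(9m - 10)/(m + 3) − 9| ≤ 37/m < ε.

N = 37/ε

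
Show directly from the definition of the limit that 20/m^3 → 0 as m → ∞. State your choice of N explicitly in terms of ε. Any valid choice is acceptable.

Let ε > 0. For m ≥ 1, |20/m^3 − 0| = 20/m^3.
20/m^3 < ε ⇔ m^3 > 20/ε ⇔ m > (20/ε)^{1/3}.
Take N = (20/ε)^{1/3}. Then m > N implies 20/m^3 < ε.

N = (20/ε)^{1/3}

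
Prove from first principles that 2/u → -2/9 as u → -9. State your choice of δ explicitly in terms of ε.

δ = min(9/2, (81/4)ε)

Let ε > 0. We seek δ > 0 such that 0 < |u + 9| < δ implies |2/u + 2/9| < ε.
|2/u + 2/9| = 2·|-9 − u|/(9·|u|) = 2|u + 9|/(9|u|).
Require δ ≤ 9/2 so that |u| > 9 − 9/2 = 9/2, hence 9|u| > 81/2.
Then |2/u + 2/9| < 2|u + 9|/(81/2), which is < ε when |u + 9| < (81/4)ε.
Take δ = min(9/2, (81/4)ε). Then 0 < |u + 9| < δ gives both |u + 9| < 9/2 and |u + 9| < (81/4)ε, so |2/u + 2/9| < ε.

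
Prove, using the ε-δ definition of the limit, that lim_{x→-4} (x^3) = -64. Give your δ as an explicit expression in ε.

Let ε > 0. We seek δ > 0 with 0 < |x + 4| < δ ⇒ |x^3 + 64| < ε.
Factor: x^3 + 64 = (x + 4)(x^2 - 4x + 16), so |x^3 + 64| = |x + 4|·|x^2 - 4x + 16|.
Restrict δ ≤ 2. Then |x + 4| < 2 gives |x| < 6, so by the triangle inequality |x^2 - 4x + 16| ≤ 6^2 + 4·6 + 16 = 76.
Hence |x^3 + 64| ≤ 76|x + 4|, which is < ε once |x + 4| < ε/76.
Take δ = min(2, ε/76). If 0 < |x + 4| < δ then both bounds hold and |x^3 + 64| ≤ 76|x + 4| < 76·(ε/76) = ε.

δ = min(2, ε/76)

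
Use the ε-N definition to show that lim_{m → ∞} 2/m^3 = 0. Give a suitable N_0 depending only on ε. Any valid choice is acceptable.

Let ε > 0. For m ≥ 1, |2/m^3 − 0| = 2/m^3.
2/m^3 < ε ⇔ m^3 > 2/ε ⇔ m > (2/ε)^{1/3}.
Take N_0 = (2/ε)^{1/3}. Then m > N_0 implies 2/m^3 < ε.

N_0 = (2/ε)^{1/3}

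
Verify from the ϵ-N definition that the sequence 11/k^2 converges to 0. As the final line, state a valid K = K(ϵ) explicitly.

K = (11/ϵ)^{1/2}

Suppose ϵ > 0. For k ≥ 1, |11/k^2 − 0| = 11/k^2.
11/k^2 < ϵ ⇔ k^2 > 11/ϵ ⇔ k > (11/ϵ)^{1/2}.
Take K = (11/ϵ)^{1/2}. Then k > K implies 11/k^2 < ϵ.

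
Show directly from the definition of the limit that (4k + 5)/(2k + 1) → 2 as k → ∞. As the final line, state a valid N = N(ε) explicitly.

Suppose ε > 0. For k ≥ 1, |(4k + 5)/(2k + 1) − 2| = |6|/(2(2k + 1)) = 6/(2(2k + 1)).
Since 2k + 1 ≥ 2k for k ≥ 1, this is ≤ 6/(2·2k) = (3/2)/k.
So |(4k + 5)/(2k + 1) − 2| < ε whenever k > (3/2)/ε.
Take N = (3/2)/ε. If k > N then |(4k + 5)/(2k + 1) − 2| ≤ (3/2)/k < ε.

N = (3/2)/ε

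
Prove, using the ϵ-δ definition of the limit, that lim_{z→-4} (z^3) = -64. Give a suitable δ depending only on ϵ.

Let ϵ > 0. We seek δ > 0 with 0 < |z + 4| < δ ⇒ |z^3 + 64| < ϵ.
Factor: z^3 + 64 = (z + 4)(z^2 - 4z + 16), so |z^3 + 64| = |z + 4|·|z^2 - 4z + 16|.
Impose δ ≤ 1 so that |z| < 5; then |z^2 - 4z + 16| ≤ 61.
Hence |z^3 + 64| ≤ 61|z + 4|, which is < ϵ once |z + 4| < ϵ/61.
Take δ = min(1, ϵ/61). If 0 < |z + 4| < δ then both bounds hold and |z^3 + 64| ≤ 61|z + 4| < 61·(ϵ/61) = ϵ.

δ = min(1, ϵ/61)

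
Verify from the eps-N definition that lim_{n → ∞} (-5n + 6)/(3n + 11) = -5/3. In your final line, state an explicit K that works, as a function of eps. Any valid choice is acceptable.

Let eps > 0 be given. For n ≥ 1, |(-5n + 6)/(3n + 11) + 5/3| = |73|/(3(3n + 11)) = 73/(3(3n + 11)).
Since 3n + 11 ≥ 3n for n ≥ 1, this is ≤ 73/(3·3n) = (73/9)/n.
So |(-5n + 6)/(3n + 11) + 5/3| < eps whenever n > (73/9)/eps.
Take K = (73/9)/eps. If n > K then |(-5n + 6)/(3n + 11) + 5/3| ≤ (73/9)/n < eps.

K = (73/9)/eps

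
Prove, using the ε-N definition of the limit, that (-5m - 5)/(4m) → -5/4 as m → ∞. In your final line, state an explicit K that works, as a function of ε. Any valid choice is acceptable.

Let ε > 0. For m ≥ 1, |(-5m - 5)/(4m) + 5/4| = |-20|/(4(4m)) = 20/(4(4m)).
Since 4m ≥ 4m for m ≥ 1, this is ≤ 20/(4·4m) = (5/4)/m.
So |(-5m - 5)/(4m) + 5/4| < ε whenever m > (5/4)/ε.
Take K = (5/4)/ε. If m > K then |(-5m - 5)/(4m) + 5/4| ≤ (5/4)/m < ε.

K = (5/4)/ε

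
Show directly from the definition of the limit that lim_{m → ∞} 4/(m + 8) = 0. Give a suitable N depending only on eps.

N = 4/eps

Suppose eps > 0. For m ≥ 1, |4/(m + 8) − 0| = 4/(m + 8) ≤ 4/m.
We need 4/m < eps, i.e. m > 4/eps.
Take N = 4/eps. If m > N then |4/(m + 8)| ≤ 4/m < eps.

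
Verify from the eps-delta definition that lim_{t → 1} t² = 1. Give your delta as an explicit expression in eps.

Let eps > 0. We seek delta > 0 with 0 < |t − 1| < delta ⇒ |t² − 1| < eps.
Factor: t² − 1 = (t − 1)(t + 1), so |t² − 1| = |t − 1|·|t + 1|.
Impose delta ≤ 1 so that |t| < 2; then |t + 1| ≤ 3.
Hence |t² − 1| ≤ 3|t − 1|, which is < eps once |t − 1| < eps/3.
Take delta = min(1, eps/3). If 0 < |t − 1| < delta then both bounds hold and |t² − 1| ≤ 3|t − 1| < 3·(eps/3) = eps.

delta = min(1, eps/3)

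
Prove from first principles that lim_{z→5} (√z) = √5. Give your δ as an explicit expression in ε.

Let ε > 0. We want δ > 0 such that 0 < |z − 5| < δ implies |√z − √5| < ε.
Rationalise: √z − √5 = (z − 5)/(√z + √5), so |√z − √5| = |z − 5|/(√z + √5).
Restrict δ ≤ 5 so that |z − 5| < 5 forces z > 0, and then √z + √5 > √5.
Hence |√z − √5| < |z − 5|/√5, which is < ε once |z − 5| < √5·ε.
Take δ = min(5, √5·ε). If 0 < |z − 5| < δ then z > 0 and |√z − √5| < |z − 5|/√5 < ε.

δ = min(5, √5·ε)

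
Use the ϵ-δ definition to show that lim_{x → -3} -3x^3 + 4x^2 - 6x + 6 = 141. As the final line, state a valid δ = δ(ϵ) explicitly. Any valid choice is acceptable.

Let ϵ > 0. We want δ > 0 such that 0 < |x + 3| < δ implies |(-3x^3 + 4x^2 - 6x + 6) − 141| < ϵ.
(-3x^3 + 4x^2 - 6x + 6) − 141 = -3x^3 + 4x^2 - 6x - 135 = (x + 3)(-3x^2 + 13x - 45).
So |(-3x^3 + 4x^2 - 6x + 6) − 141| = |x + 3|·|-3x^2 + 13x - 45|.
Assume first that |x + 3| < 1, so |x| < 4. Then |-3x^2 + 13x - 45| ≤ 3·4^2 + 13·4 + 45 = 145.
Hence |(-3x^3 + 4x^2 - 6x + 6) − 141| ≤ 145|x + 3| < ϵ provided |x + 3| < ϵ/145.
Take δ = min(1, ϵ/145). Then 0 < |x + 3| < δ gives both |x + 3| < 1 and |x + 3| < ϵ/145, so |(-3x^3 + 4x^2 - 6x + 6) − 141| < ϵ.

δ = min(1, ϵ/145)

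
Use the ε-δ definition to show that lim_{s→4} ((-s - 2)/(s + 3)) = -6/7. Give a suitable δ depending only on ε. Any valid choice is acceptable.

δ = min(7/2, (49/2)ε)

Let ε > 0 be given. We want δ > 0 with 0 < |s − 4| < δ ⇒ |(-s - 2)/(s + 3) + 6/7| < ε.
Combining over a common denominator, (-s - 2)/(s + 3) + 6/7 = [(-s - 2)·7 − (-6)·(s + 3)] / [7·(s + 3)] = -1(s − 4) / (7(s + 3)).
So |(-s - 2)/(s + 3) + 6/7| = |s − 4| / (7·|s + 3|).
Require δ ≤ 7/2, so |s + 3| ≥ |7| − |s − 4| > 7 − 7/2 = 7/2.
Hence |(-s - 2)/(s + 3) + 6/7| < |s − 4|/(7·(7/2)) = (2/49)|s − 4|, which is < ε once |s − 4| < (49/2)ε.
Take δ = min(7/2, (49/2)ε). Then 0 < |s − 4| < δ forces both bounds, so |(-s - 2)/(s + 3) + 6/7| < ε.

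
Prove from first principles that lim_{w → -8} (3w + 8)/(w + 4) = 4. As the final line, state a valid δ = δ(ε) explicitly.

δ = min(2, 2ε)

Suppose ε > 0. We want δ > 0 with 0 < |w + 8| < δ ⇒ |(3w + 8)/(w + 4) − 4| < ε.
Combining over a common denominator, (3w + 8)/(w + 4) − 4 = [(3w + 8)·(-4) − (-16)·(w + 4)] / [(-4)·(w + 4)] = 4(w + 8) / ((-4)(w + 4)).
So |(3w + 8)/(w + 4) − 4| = 4|w + 8| / (4·|w + 4|).
Require δ ≤ 2, so |w + 4| ≥ |-4| − |w + 8| > 4 − 2 = 2.
Hence |(3w + 8)/(w + 4) − 4| < 4|w + 8|/(4·2) = (1/2)|w + 8|, which is < ε once |w + 8| < 2ε.
Take δ = min(2, 2ε). Then 0 < |w + 8| < δ forces both bounds, so |(3w + 8)/(w + 4) − 4| < ε.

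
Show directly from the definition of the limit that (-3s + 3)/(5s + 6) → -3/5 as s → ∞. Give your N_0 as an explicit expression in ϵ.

N_0 = (33/25)/ϵ

Fix ϵ > 0. We seek N_0 > 0 such that s > N_0 implies |(-3s + 3)/(5s + 6) + 3/5| < ϵ.
(-3s + 3)/(5s + 6) + 3/5 = (5(-3s + 3) − (-3)(5s + 6)) / (5(5s + 6)) = 33/(5(5s + 6)).
For s > 0 we have 5s + 6 > 5s, so |(-3s + 3)/(5s + 6) + 3/5| = 33/(5(5s + 6)) < 33/(5·5s) = (33/25)/s.
Thus |(-3s + 3)/(5s + 6) + 3/5| < ϵ whenever s > (33/25)/ϵ.
Take N_0 = (33/25)/ϵ. If s > N_0 then |(-3s + 3)/(5s + 6) + 3/5| < (33/25)/s < ϵ.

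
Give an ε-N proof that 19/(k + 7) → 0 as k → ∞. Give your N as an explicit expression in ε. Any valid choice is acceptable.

Suppose ε > 0. For k ≥ 1, |19/(k + 7) − 0| = 19/(k + 7) ≤ 19/k.
We need 19/k < ε, i.e. k > 19/ε.
Take N = 19/ε. If k > N then |19/(k + 7)| ≤ 19/k < ε.

N = 19/ε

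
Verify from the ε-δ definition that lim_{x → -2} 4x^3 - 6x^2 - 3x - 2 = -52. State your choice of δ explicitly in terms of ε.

δ = min(2, ε/145)

Fix ε > 0. We want δ > 0 such that 0 < |x + 2| < δ implies |(4x^3 - 6x^2 - 3x - 2) + 52| < ε.
(4x^3 - 6x^2 - 3x - 2) + 52 = 4x^3 - 6x^2 - 3x + 50 = (x + 2)(4x^2 - 14x + 25).
So |(4x^3 - 6x^2 - 3x - 2) + 52| = |x + 2|·|4x^2 - 14x + 25|.
Require δ ≤ 2. Then |x + 2| < 2 gives |x| < 4, and by the triangle inequality |4x^2 - 14x + 25| ≤ 4·4^2 + 14·4 + 25 = 145.
Hence |(4x^3 - 6x^2 - 3x - 2) + 52| ≤ 145|x + 2| < ε provided |x + 2| < ε/145.
Take δ = min(2, ε/145). Then 0 < |x + 2| < δ gives both |x + 2| < 2 and |x + 2| < ε/145, so |(4x^3 - 6x^2 - 3x - 2) + 52| < ε.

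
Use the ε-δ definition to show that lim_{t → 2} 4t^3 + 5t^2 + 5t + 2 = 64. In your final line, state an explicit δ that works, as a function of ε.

Suppose ε > 0. We want δ > 0 such that 0 < |t − 2| < δ implies |(4t^3 + 5t^2 + 5t + 2) − 64| < ε.
(4t^3 + 5t^2 + 5t + 2) − 64 = 4t^3 + 5t^2 + 5t - 62 = (t − 2)(4t^2 + 13t + 31).
So |(4t^3 + 5t^2 + 5t + 2) − 64| = |t − 2|·|4t^2 + 13t + 31|.
Assume first that |t − 2| < 1, so |t| < 3. Then |4t^2 + 13t + 31| ≤ 4·3^2 + 13·3 + 31 = 106.
Hence |(4t^3 + 5t^2 + 5t + 2) − 64| ≤ 106|t − 2| < ε provided |t − 2| < ε/106.
Take δ = min(1, ε/106). Then 0 < |t − 2| < δ gives both |t − 2| < 1 and |t − 2| < ε/106, so |(4t^3 + 5t^2 + 5t + 2) − 64| < ε.

δ = min(1, ε/106)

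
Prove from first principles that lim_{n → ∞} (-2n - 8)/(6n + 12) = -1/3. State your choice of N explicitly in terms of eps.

N = (2/3)/eps

Fix eps > 0. For n ≥ 1, |(-2n - 8)/(6n + 12) + 1/3| = |-24|/(6(6n + 12)) = 24/(6(6n + 12)).
Since 6n + 12 ≥ 6n for n ≥ 1, this is ≤ 24/(6·6n) = (2/3)/n.
So |(-2n - 8)/(6n + 12) + 1/3| < eps whenever n > (2/3)/eps.
Take N = (2/3)/eps. If n > N then |(-2n - 8)/(6n + 12) + 1/3| ≤ (2/3)/n < eps.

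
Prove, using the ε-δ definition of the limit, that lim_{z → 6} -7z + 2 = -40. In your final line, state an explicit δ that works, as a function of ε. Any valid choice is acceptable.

δ = ε/7

Let ε > 0 be given. We need δ > 0 so that 0 < |z − 6| < δ implies |(-7z + 2) + 40| < ε.
|(-7z + 2) + 40| = |-7z + 42| = 7|z − 6|.
So 7|z − 6| < ε exactly when |z − 6| < ε/7.
Take δ = ε/7. If 0 < |z − 6| < δ then |(-7z + 2) + 40| = 7|z − 6| < 7·(ε/7) = ε.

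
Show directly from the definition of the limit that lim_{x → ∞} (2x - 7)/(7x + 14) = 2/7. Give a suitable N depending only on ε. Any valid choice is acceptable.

N = (11/7)/ε

Let ε > 0 be given. We seek N > 0 such that x > N implies |(2x - 7)/(7x + 14) − (2/7)| < ε.
(2x - 7)/(7x + 14) − (2/7) = (7(2x - 7) − 2(7x + 14)) / (7(7x + 14)) = -77/(7(7x + 14)).
For x > 0 we have 7x + 14 > 7x, so |(2x - 7)/(7x + 14) − (2/7)| = 77/(7(7x + 14)) < 77/(7·7x) = (11/7)/x.
Thus |(2x - 7)/(7x + 14) − (2/7)| < ε whenever x > (11/7)/ε.
Take N = (11/7)/ε. If x > N then |(2x - 7)/(7x + 14) − (2/7)| < (11/7)/x < ε.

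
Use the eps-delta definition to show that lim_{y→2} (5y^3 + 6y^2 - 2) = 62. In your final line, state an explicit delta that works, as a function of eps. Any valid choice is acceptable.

delta = min(1, eps/125)

Fix eps > 0. We want delta > 0 such that 0 < |y − 2| < delta implies |(5y^3 + 6y^2 - 2) − 62| < eps.
(5y^3 + 6y^2 - 2) − 62 = 5y^3 + 6y^2 - 64 = (y − 2)(5y^2 + 16y + 32).
So |(5y^3 + 6y^2 - 2) − 62| = |y − 2|·|5y^2 + 16y + 32|.
Assume first that |y − 2| < 1, so |y| < 3. Then |5y^2 + 16y + 32| ≤ 5·3^2 + 16·3 + 32 = 125.
Hence |(5y^3 + 6y^2 - 2) − 62| ≤ 125|y − 2| < eps provided |y − 2| < eps/125.
Take delta = min(1, eps/125). Then 0 < |y − 2| < delta gives both |y − 2| < 1 and |y − 2| < eps/125, so |(5y^3 + 6y^2 - 2) − 62| < eps.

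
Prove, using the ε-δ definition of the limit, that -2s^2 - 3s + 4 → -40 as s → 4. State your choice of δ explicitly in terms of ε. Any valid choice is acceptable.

Fix ε > 0. We want δ > 0 such that 0 < |s − 4| < δ implies |(-2s^2 - 3s + 4) + 40| < ε.
(-2s^2 - 3s + 4) + 40 = -2s^2 - 3s + 44 = (s − 4)(-2s - 11).
So |(-2s^2 - 3s + 4) + 40| = |s − 4|·|-2s - 11|.
Require δ ≤ 1. Then |s − 4| < 1 gives |s| < 5, and by the triangle inequality |-2s - 11| ≤ 2·5 + 11 = 21.
Hence |(-2s^2 - 3s + 4) + 40| ≤ 21|s − 4| < ε provided |s − 4| < ε/21.
Take δ = min(1, ε/21). Then 0 < |s − 4| < δ gives both |s − 4| < 1 and |s − 4| < ε/21, so |(-2s^2 - 3s + 4) + 40| < ε.

δ = min(1, ε/21)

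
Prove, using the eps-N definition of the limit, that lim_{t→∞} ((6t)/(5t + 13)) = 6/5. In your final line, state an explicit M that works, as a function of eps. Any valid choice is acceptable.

Fix eps > 0. We seek M > 0 such that t > M implies |(6t)/(5t + 13) − (6/5)| < eps.
(6t)/(5t + 13) − (6/5) = (5(6t) − 6(5t + 13)) / (5(5t + 13)) = -78/(5(5t + 13)).
For t > 0 we have 5t + 13 > 5t, so |(6t)/(5t + 13) − (6/5)| = 78/(5(5t + 13)) < 78/(5·5t) = (78/25)/t.
Thus |(6t)/(5t + 13) − (6/5)| < eps whenever t > (78/25)/eps.
Take M = (78/25)/eps. If t > M then |(6t)/(5t + 13) − (6/5)| < (78/25)/t < eps.

M = (78/25)/eps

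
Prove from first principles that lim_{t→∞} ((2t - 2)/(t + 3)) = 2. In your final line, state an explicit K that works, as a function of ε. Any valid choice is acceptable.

Let ε > 0 be given. We seek K > 0 such that t > K implies |(2t - 2)/(t + 3) − 2| < ε.
(2t - 2)/(t + 3) − 2 = ((2t - 2) − 2(t + 3)) / ((t + 3)) = -8/((t + 3)).
For t > 0 we have t + 3 > t, so |(2t - 2)/(t + 3) − 2| = 8/((t + 3)) < 8/(t) = 8/t.
Thus |(2t - 2)/(t + 3) − 2| < ε whenever t > 8/ε.
Take K = 8/ε. If t > K then |(2t - 2)/(t + 3) − 2| < 8/t < ε.

K = 8/ε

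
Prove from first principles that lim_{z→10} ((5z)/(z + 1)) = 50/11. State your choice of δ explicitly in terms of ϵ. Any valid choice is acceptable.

δ = min(11/2, (121/10)ϵ)

Suppose ϵ > 0. We want δ > 0 with 0 < |z − 10| < δ ⇒ |(5z)/(z + 1) − (50/11)| < ϵ.
Combining over a common denominator, (5z)/(z + 1) − (50/11) = [(5z)·11 − 50·(z + 1)] / [11·(z + 1)] = 5(z − 10) / (11(z + 1)).
So |(5z)/(z + 1) − (50/11)| = 5|z − 10| / (11·|z + 1|).
Require δ ≤ 11/2, so |z + 1| ≥ |11| − |z − 10| > 11 − 11/2 = 11/2.
Hence |(5z)/(z + 1) − (50/11)| < 5|z − 10|/(11·(11/2)) = (10/121)|z − 10|, which is < ϵ once |z − 10| < (121/10)ϵ.
Take δ = min(11/2, (121/10)ϵ). Then 0 < |z − 10| < δ forces both bounds, so |(5z)/(z + 1) − (50/11)| < ϵ.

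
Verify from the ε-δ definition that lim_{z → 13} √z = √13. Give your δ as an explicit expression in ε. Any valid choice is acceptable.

δ = min(13, √13·ε)

Suppose ε > 0. We want δ > 0 such that 0 < |z − 13| < δ implies |√z − √13| < ε.
Multiplying by the conjugate, |√z − √13| = |z − 13|/(√z + √13).
Restrict δ ≤ 13 so that |z − 13| < 13 forces z > 0, and then √z + √13 > √13.
Hence |√z − √13| < |z − 13|/√13, which is < ε once |z − 13| < √13·ε.
Take δ = min(13, √13·ε). If 0 < |z − 13| < δ then z > 0 and |√z − √13| < |z − 13|/√13 < ε.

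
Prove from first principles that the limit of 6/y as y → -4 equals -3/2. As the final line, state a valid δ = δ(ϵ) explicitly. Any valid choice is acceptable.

Let ϵ > 0 be given. We seek δ > 0 such that 0 < |y + 4| < δ implies |6/y + 3/2| < ϵ.
|6/y + 3/2| = 6·|-4 − y|/(4·|y|) = 6|y + 4|/(4|y|).
Restrict δ ≤ 2. Then |y + 4| < 2 gives |y| > 2, so 4|y| > 8.
Then |6/y + 3/2| < 6|y + 4|/8, which is < ϵ when |y + 4| < (4/3)ϵ.
Take δ = min(2, (4/3)ϵ). Then 0 < |y + 4| < δ gives both |y + 4| < 2 and |y + 4| < (4/3)ϵ, so |6/y + 3/2| < ϵ.

δ = min(2, (4/3)ϵ)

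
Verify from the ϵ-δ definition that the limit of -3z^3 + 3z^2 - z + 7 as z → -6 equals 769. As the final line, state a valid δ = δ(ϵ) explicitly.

δ = min(1, ϵ/421)

Suppose ϵ > 0. We want δ > 0 such that 0 < |z + 6| < δ implies |(-3z^3 + 3z^2 - z + 7) − 769| < ϵ.
(-3z^3 + 3z^2 - z + 7) − 769 = -3z^3 + 3z^2 - z - 762 = (z + 6)(-3z^2 + 21z - 127).
So |(-3z^3 + 3z^2 - z + 7) − 769| = |z + 6|·|-3z^2 + 21z - 127|.
Require δ ≤ 1. Then |z + 6| < 1 gives |z| < 7, and by the triangle inequality |-3z^2 + 21z - 127| ≤ 3·7^2 + 21·7 + 127 = 421.
Hence |(-3z^3 + 3z^2 - z + 7) − 769| ≤ 421|z + 6| < ϵ provided |z + 6| < ϵ/421.
Choosing δ = min(1, ϵ/421) ensures both conditions, hence |(-3z^3 + 3z^2 - z + 7) − 769| < ϵ.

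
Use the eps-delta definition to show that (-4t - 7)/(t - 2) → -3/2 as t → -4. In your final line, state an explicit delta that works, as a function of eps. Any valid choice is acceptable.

Fix eps > 0. We want delta > 0 with 0 < |t + 4| < delta ⇒ |(-4t - 7)/(t - 2) + 3/2| < eps.
Combining over a common denominator, (-4t - 7)/(t - 2) + 3/2 = [(-4t - 7)·(-6) − 9·(t - 2)] / [(-6)·(t - 2)] = 15(t + 4) / ((-6)(t - 2)).
So |(-4t - 7)/(t - 2) + 3/2| = 15|t + 4| / (6·|t − 2|).
Restrict delta ≤ 3. Then |t + 4| < 3 gives |t − 2| = |(t + 4) + (-6)| ≥ 6 − 3 = 3.
Hence |(-4t - 7)/(t - 2) + 3/2| < 15|t + 4|/(6·3) = (5/6)|t + 4|, which is < eps once |t + 4| < (6/5)eps.
Take delta = min(3, (6/5)eps). Then 0 < |t + 4| < delta forces both bounds, so |(-4t - 7)/(t - 2) + 3/2| < eps.

delta = min(3, (6/5)eps)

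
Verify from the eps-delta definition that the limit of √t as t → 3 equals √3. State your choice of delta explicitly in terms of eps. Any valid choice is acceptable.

Suppose eps > 0. We want delta > 0 such that 0 < |t − 3| < delta implies |√t − √3| < eps.
Multiplying by the conjugate, |√t − √3| = |t − 3|/(√t + √3).
Restrict delta ≤ 3 so that |t − 3| < 3 forces t > 0, and then √t + √3 > √3.
Hence |√t − √3| < |t − 3|/√3, which is < eps once |t − 3| < √3·eps.
Take delta = min(3, √3·eps). If 0 < |t − 3| < delta then t > 0 and |√t − √3| < |t − 3|/√3 < eps.

delta = min(3, √3·eps)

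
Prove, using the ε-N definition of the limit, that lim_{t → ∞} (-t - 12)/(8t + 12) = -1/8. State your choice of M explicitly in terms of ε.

Let ε > 0. We seek M > 0 such that t > M implies |(-t - 12)/(8t + 12) + 1/8| < ε.
(-t - 12)/(8t + 12) + 1/8 = (8(-t - 12) − (-1)(8t + 12)) / (8(8t + 12)) = -84/(8(8t + 12)).
For t > 0 we have 8t + 12 > 8t, so |(-t - 12)/(8t + 12) + 1/8| = 84/(8(8t + 12)) < 84/(8·8t) = (21/16)/t.
Thus |(-t - 12)/(8t + 12) + 1/8| < ε whenever t > (21/16)/ε.
Take M = (21/16)/ε. If t > M then |(-t - 12)/(8t + 12) + 1/8| < (21/16)/t < ε.

M = (21/16)/ε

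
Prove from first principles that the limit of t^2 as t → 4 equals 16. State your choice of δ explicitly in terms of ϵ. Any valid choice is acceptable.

Fix ϵ > 0. We seek δ > 0 with 0 < |t − 4| < δ ⇒ |t^2 − 16| < ϵ.
Factor: t^2 − 16 = (t − 4)(t + 4), so |t^2 − 16| = |t − 4|·|t + 4|.
Impose δ ≤ 1 so that |t| < 5; then |t + 4| ≤ 9.
Hence |t^2 − 16| ≤ 9|t − 4|, which is < ϵ once |t − 4| < ϵ/9.
Take δ = min(1, ϵ/9). If 0 < |t − 4| < δ then both bounds hold and |t^2 − 16| ≤ 9|t − 4| < 9·(ϵ/9) = ϵ.

δ = min(1, ϵ/9)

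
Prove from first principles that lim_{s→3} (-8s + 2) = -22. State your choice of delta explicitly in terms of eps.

Fix eps > 0. We need delta > 0 so that 0 < |s − 3| < delta implies |(-8s + 2) + 22| < eps.
Since (-8s + 2) + 22 = -8(s − 3), we have |(-8s + 2) + 22| = 8|s − 3|.
So 8|s − 3| < eps exactly when |s − 3| < eps/8.
Take delta = eps/8. If 0 < |s − 3| < delta then |(-8s + 2) + 22| = 8|s − 3| < 8·(eps/8) = eps.

delta = eps/8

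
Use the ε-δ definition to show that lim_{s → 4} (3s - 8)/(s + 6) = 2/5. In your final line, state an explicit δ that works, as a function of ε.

Suppose ε > 0. We want δ > 0 with 0 < |s − 4| < δ ⇒ |(3s - 8)/(s + 6) − (2/5)| < ε.
Combining over a common denominator, (3s - 8)/(s + 6) − (2/5) = [(3s - 8)·10 − 4·(s + 6)] / [10·(s + 6)] = 26(s − 4) / (10(s + 6)).
So |(3s - 8)/(s + 6) − (2/5)| = 26|s − 4| / (10·|s + 6|).
Restrict δ ≤ 5. Then |s − 4| < 5 gives |s + 6| = |(s − 4) + 10| ≥ 10 − 5 = 5.
Hence |(3s - 8)/(s + 6) − (2/5)| < 26|s − 4|/(10·5) = (13/25)|s − 4|, which is < ε once |s − 4| < (25/13)ε.
Take δ = min(5, (25/13)ε). Then 0 < |s − 4| < δ forces both bounds, so |(3s - 8)/(s + 6) − (2/5)| < ε.

δ = min(5, (25/13)ε)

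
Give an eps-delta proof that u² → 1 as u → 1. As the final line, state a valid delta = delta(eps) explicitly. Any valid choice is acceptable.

Let eps > 0. We seek delta > 0 with 0 < |u − 1| < delta ⇒ |u² − 1| < eps.
Factor: u² − 1 = (u − 1)(u + 1), so |u² − 1| = |u − 1|·|u + 1|.
Impose delta ≤ 2 so that |u| < 3; then |u + 1| ≤ 4.
Hence |u² − 1| ≤ 4|u − 1|, which is < eps once |u − 1| < eps/4.
Take delta = min(2, eps/4). If 0 < |u − 1| < delta then both bounds hold and |u² − 1| ≤ 4|u − 1| < 4·(eps/4) = eps.

delta = min(2, eps/4)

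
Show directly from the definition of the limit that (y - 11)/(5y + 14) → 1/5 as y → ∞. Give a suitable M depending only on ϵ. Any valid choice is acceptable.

Let ϵ > 0 be given. We seek M > 0 such that y > M implies |(y - 11)/(5y + 14) − (1/5)| < ϵ.
(y - 11)/(5y + 14) − (1/5) = (5(y - 11) − (5y + 14)) / (5(5y + 14)) = -69/(5(5y + 14)).
For y > 0 we have 5y + 14 > 5y, so |(y - 11)/(5y + 14) − (1/5)| = 69/(5(5y + 14)) < 69/(5·5y) = (69/25)/y.
Thus |(y - 11)/(5y + 14) − (1/5)| < ϵ whenever y > (69/25)/ϵ.
Take M = (69/25)/ϵ. If y > M then |(y - 11)/(5y + 14) − (1/5)| < (69/25)/y < ϵ.

M = (69/25)/ϵ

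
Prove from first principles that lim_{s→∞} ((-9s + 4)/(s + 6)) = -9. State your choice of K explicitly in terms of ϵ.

K = 58/ϵ

Let ϵ > 0 be given. We seek K > 0 such that s > K implies |(-9s + 4)/(s + 6) + 9| < ϵ.
(-9s + 4)/(s + 6) + 9 = ((-9s + 4) − (-9)(s + 6)) / ((s + 6)) = 58/((s + 6)).
For s > 0 we have s + 6 > s, so |(-9s + 4)/(s + 6) + 9| = 58/((s + 6)) < 58/(s) = 58/s.
Thus |(-9s + 4)/(s + 6) + 9| < ϵ whenever s > 58/ϵ.
Take K = 58/ϵ. If s > K then |(-9s + 4)/(s + 6) + 9| < 58/s < ϵ.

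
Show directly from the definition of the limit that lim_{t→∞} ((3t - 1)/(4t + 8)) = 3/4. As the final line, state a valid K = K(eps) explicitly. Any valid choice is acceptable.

Fix eps > 0. We seek K > 0 such that t > K implies |(3t - 1)/(4t + 8) − (3/4)| < eps.
(3t - 1)/(4t + 8) − (3/4) = (4(3t - 1) − 3(4t + 8)) / (4(4t + 8)) = -28/(4(4t + 8)).
For t > 0 we have 4t + 8 > 4t, so |(3t - 1)/(4t + 8) − (3/4)| = 28/(4(4t + 8)) < 28/(4·4t) = (7/4)/t.
Thus |(3t - 1)/(4t + 8) − (3/4)| < eps whenever t > (7/4)/eps.
Take K = (7/4)/eps. If t > K then |(3t - 1)/(4t + 8) − (3/4)| < (7/4)/t < eps.

K = (7/4)/eps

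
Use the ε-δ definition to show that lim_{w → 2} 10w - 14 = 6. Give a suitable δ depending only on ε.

δ = ε/10

Fix ε > 0. We need δ > 0 so that 0 < |w − 2| < δ implies |(10w - 14) − 6| < ε.
|(10w - 14) − 6| = |10w - 20| = 10|w − 2|.
So 10|w − 2| < ε exactly when |w − 2| < ε/10.
Take δ = ε/10. If 0 < |w − 2| < δ then |(10w - 14) − 6| = 10|w − 2| < 10·(ε/10) = ε.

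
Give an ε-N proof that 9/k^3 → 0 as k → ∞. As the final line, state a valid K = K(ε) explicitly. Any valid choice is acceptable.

Let ε > 0 be given. For k ≥ 1, |9/k^3 − 0| = 9/k^3.
9/k^3 < ε ⇔ k^3 > 9/ε ⇔ k > (9/ε)^{1/3}.
Take K = (9/ε)^{1/3}. Then k > K implies 9/k^3 < ε.

K = (9/ε)^{1/3}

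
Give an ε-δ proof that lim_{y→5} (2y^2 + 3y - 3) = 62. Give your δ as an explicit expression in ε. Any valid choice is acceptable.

Let ε > 0. We want δ > 0 such that 0 < |y − 5| < δ implies |(2y^2 + 3y - 3) − 62| < ε.
(2y^2 + 3y - 3) − 62 = 2y^2 + 3y - 65 = (y − 5)(2y + 13).
So |(2y^2 + 3y - 3) − 62| = |y − 5|·|2y + 13|.
Require δ ≤ 1. Then |y − 5| < 1 gives |y| < 6, and by the triangle inequality |2y + 13| ≤ 2·6 + 13 = 25.
Hence |(2y^2 + 3y - 3) − 62| ≤ 25|y − 5| < ε provided |y − 5| < ε/25.
Take δ = min(1, ε/25). Then 0 < |y − 5| < δ gives both |y − 5| < 1 and |y − 5| < ε/25, so |(2y^2 + 3y - 3) − 62| < ε.

δ = min(1, ε/25)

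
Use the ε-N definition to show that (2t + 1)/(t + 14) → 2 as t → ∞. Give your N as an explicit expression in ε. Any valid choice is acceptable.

N = 27/ε

Suppose ε > 0. We seek N > 0 such that t > N implies |(2t + 1)/(t + 14) − 2| < ε.
(2t + 1)/(t + 14) − 2 = ((2t + 1) − 2(t + 14)) / ((t + 14)) = -27/((t + 14)).
For t > 0 we have t + 14 > t, so |(2t + 1)/(t + 14) − 2| = 27/((t + 14)) < 27/(t) = 27/t.
Thus |(2t + 1)/(t + 14) − 2| < ε whenever t > 27/ε.
Take N = 27/ε. If t > N then |(2t + 1)/(t + 14) − 2| < 27/t < ε.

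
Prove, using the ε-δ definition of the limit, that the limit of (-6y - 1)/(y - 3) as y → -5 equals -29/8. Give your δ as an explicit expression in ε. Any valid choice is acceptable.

δ = min(4, (32/19)ε)

Let ε > 0. We want δ > 0 with 0 < |y + 5| < δ ⇒ |(-6y - 1)/(y - 3) + 29/8| < ε.
Combining over a common denominator, (-6y - 1)/(y - 3) + 29/8 = [(-6y - 1)·(-8) − 29·(y - 3)] / [(-8)·(y - 3)] = 19(y + 5) / ((-8)(y - 3)).
So |(-6y - 1)/(y - 3) + 29/8| = 19|y + 5| / (8·|y − 3|).
Require δ ≤ 4, so |y − 3| ≥ |-8| − |y + 5| > 8 − 4 = 4.
Hence |(-6y - 1)/(y - 3) + 29/8| < 19|y + 5|/(8·4) = (19/32)|y + 5|, which is < ε once |y + 5| < (32/19)ε.
Take δ = min(4, (32/19)ε). Then 0 < |y + 5| < δ forces both bounds, so |(-6y - 1)/(y - 3) + 29/8| < ε.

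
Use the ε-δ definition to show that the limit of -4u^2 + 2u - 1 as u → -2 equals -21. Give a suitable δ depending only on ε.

Let ε > 0. We want δ > 0 such that 0 < |u + 2| < δ implies |(-4u^2 + 2u - 1) + 21| < ε.
(-4u^2 + 2u - 1) + 21 = -4u^2 + 2u + 20 = (u + 2)(-4u + 10).
So |(-4u^2 + 2u - 1) + 21| = |u + 2|·|-4u + 10|.
Require δ ≤ 1. Then |u + 2| < 1 gives |u| < 3, and by the triangle inequality |-4u + 10| ≤ 4·3 + 10 = 22.
Hence |(-4u^2 + 2u - 1) + 21| ≤ 22|u + 2| < ε provided |u + 2| < ε/22.
Choosing δ = min(1, ε/22) ensures both conditions, hence |(-4u^2 + 2u - 1) + 21| < ε.

δ = min(1, ε/22)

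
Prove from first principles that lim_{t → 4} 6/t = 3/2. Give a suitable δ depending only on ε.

δ = min(2, (4/3)ε)

Let ε > 0 be given. We seek δ > 0 such that 0 < |t − 4| < δ implies |6/t − (3/2)| < ε.
|6/t − (3/2)| = 6·|4 − t|/(4·|t|) = 6|t − 4|/(4|t|).
Require δ ≤ 2 so that |t| > 4 − 2 = 2, hence 4|t| > 8.
Then |6/t − (3/2)| < 6|t − 4|/8, which is < ε when |t − 4| < (4/3)ε.
Take δ = min(2, (4/3)ε). Then 0 < |t − 4| < δ gives both |t − 4| < 2 and |t − 4| < (4/3)ε, so |6/t − (3/2)| < ε.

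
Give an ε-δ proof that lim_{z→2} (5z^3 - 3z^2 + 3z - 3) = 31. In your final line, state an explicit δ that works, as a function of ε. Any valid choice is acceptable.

Let ε > 0 be given. We want δ > 0 such that 0 < |z − 2| < δ implies |(5z^3 - 3z^2 + 3z - 3) − 31| < ε.
(5z^3 - 3z^2 + 3z - 3) − 31 = 5z^3 - 3z^2 + 3z - 34 = (z − 2)(5z^2 + 7z + 17).
So |(5z^3 - 3z^2 + 3z - 3) − 31| = |z − 2|·|5z^2 + 7z + 17|.
Assume first that |z − 2| < 1, so |z| < 3. Then |5z^2 + 7z + 17| ≤ 5·3^2 + 7·3 + 17 = 83.
Hence |(5z^3 - 3z^2 + 3z - 3) − 31| ≤ 83|z − 2| < ε provided |z − 2| < ε/83.
Choosing δ = min(1, ε/83) ensures both conditions, hence |(5z^3 - 3z^2 + 3z - 3) − 31| < ε.

δ = min(1, ε/83)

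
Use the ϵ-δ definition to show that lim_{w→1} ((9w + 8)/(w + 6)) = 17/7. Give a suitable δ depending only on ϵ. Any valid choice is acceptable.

δ = min(7/2, (49/92)ϵ)

Let ϵ > 0 be given. We want δ > 0 with 0 < |w − 1| < δ ⇒ |(9w + 8)/(w + 6) − (17/7)| < ϵ.
Combining over a common denominator, (9w + 8)/(w + 6) − (17/7) = [(9w + 8)·7 − 17·(w + 6)] / [7·(w + 6)] = 46(w − 1) / (7(w + 6)).
So |(9w + 8)/(w + 6) − (17/7)| = 46|w − 1| / (7·|w + 6|).
Restrict δ ≤ 7/2. Then |w − 1| < 7/2 gives |w + 6| = |(w − 1) + 7| ≥ 7 − 7/2 = 7/2.
Hence |(9w + 8)/(w + 6) − (17/7)| < 46|w − 1|/(7·(7/2)) = (92/49)|w − 1|, which is < ϵ once |w − 1| < (49/92)ϵ.
Take δ = min(7/2, (49/92)ϵ). Then 0 < |w − 1| < δ forces both bounds, so |(9w + 8)/(w + 6) − (17/7)| < ϵ.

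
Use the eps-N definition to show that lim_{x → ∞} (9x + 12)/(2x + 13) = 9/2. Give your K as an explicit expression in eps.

K = (93/4)/eps

Let eps > 0 be given. We seek K > 0 such that x > K implies |(9x + 12)/(2x + 13) − (9/2)| < eps.
(9x + 12)/(2x + 13) − (9/2) = (2(9x + 12) − 9(2x + 13)) / (2(2x + 13)) = -93/(2(2x + 13)).
For x > 0 we have 2x + 13 > 2x, so |(9x + 12)/(2x + 13) − (9/2)| = 93/(2(2x + 13)) < 93/(2·2x) = (93/4)/x.
Thus |(9x + 12)/(2x + 13) − (9/2)| < eps whenever x > (93/4)/eps.
Take K = (93/4)/eps. If x > K then |(9x + 12)/(2x + 13) − (9/2)| < (93/4)/x < eps.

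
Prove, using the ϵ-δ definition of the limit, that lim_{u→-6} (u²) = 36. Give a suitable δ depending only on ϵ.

Let ϵ > 0. We seek δ > 0 with 0 < |u + 6| < δ ⇒ |u² − 36| < ϵ.
Factor: u² − 36 = (u + 6)(u - 6), so |u² − 36| = |u + 6|·|u - 6|.
Restrict δ ≤ 2. Then |u + 6| < 2 gives |u| < 8, so by the triangle inequality |u - 6| ≤ 8 + 6 = 14.
Hence |u² − 36| ≤ 14|u + 6|, which is < ϵ once |u + 6| < ϵ/14.
Take δ = min(2, ϵ/14). If 0 < |u + 6| < δ then both bounds hold and |u² − 36| ≤ 14|u + 6| < 14·(ϵ/14) = ϵ.

δ = min(2, ϵ/14)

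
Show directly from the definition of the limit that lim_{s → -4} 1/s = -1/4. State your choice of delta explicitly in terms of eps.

Suppose eps > 0. We seek delta > 0 such that 0 < |s + 4| < delta implies |1/s + 1/4| < eps.
|1/s + 1/4| = |-4 − s|/(4·|s|) = |s + 4|/(4|s|).
Restrict delta ≤ 2. Then |s + 4| < 2 gives |s| > 2, so 4|s| > 8.
Then |1/s + 1/4| < |s + 4|/8, which is < eps when |s + 4| < 8eps.
Take delta = min(2, 8eps). Then 0 < |s + 4| < delta gives both |s + 4| < 2 and |s + 4| < 8eps, so |1/s + 1/4| < eps.

delta = min(2, 8eps)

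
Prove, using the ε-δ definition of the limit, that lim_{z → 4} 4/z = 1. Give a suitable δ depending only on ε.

Suppose ε > 0. We seek δ > 0 such that 0 < |z − 4| < δ implies |4/z − 1| < ε.
|4/z − 1| = 4·|4 − z|/(4·|z|) = 4|z − 4|/(4|z|).
Require δ ≤ 2 so that |z| > 4 − 2 = 2, hence 4|z| > 8.
Then |4/z − 1| < 4|z − 4|/8, which is < ε when |z − 4| < 2ε.
Take δ = min(2, 2ε). Then 0 < |z − 4| < δ gives both |z − 4| < 2 and |z − 4| < 2ε, so |4/z − 1| < ε.

δ = min(2, 2ε)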